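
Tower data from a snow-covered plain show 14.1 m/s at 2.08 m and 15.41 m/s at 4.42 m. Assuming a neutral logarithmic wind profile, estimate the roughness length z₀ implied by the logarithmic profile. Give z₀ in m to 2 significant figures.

z₀ ≈ 0.00062 m

Log law: V(z) ∝ ln(z/z₀). With r = V₁/V₂ = 14.1/15.41 = 0.91499,
r · ln(z₂/z₀) = ln(z₁/z₀) ⇒ ln z₀ = (ln z₁ − r·ln z₂)/(1 − r)
ln z₀ = (0.73237 − 0.91499×1.48614) / 0.08501 = -7.3807
z₀ = exp(-7.3807) = 0.0006231 m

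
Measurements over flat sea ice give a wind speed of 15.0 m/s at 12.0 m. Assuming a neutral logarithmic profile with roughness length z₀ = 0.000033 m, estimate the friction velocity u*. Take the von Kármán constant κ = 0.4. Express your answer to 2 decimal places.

u* ≈ 0.47 m/s

Log law: V(z) = (u*/κ) · ln(z/z₀) ⇒ u* = κ · V / ln(z/z₀)
u* = 0.4 × 15.0 / ln(12.0/0.000033) = 0.4 × 15.0 / 12.8039
   = 6.0000 / 12.8039 = 0.4686 m/s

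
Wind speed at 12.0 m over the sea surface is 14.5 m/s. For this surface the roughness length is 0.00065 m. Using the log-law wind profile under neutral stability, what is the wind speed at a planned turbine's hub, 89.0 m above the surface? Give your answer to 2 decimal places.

17.46 m/s

Log law: V(z) ∝ ln(z/z₀), so V₂/V₁ = ln(z₂/z₀) / ln(z₁/z₀).
ln(89.0/0.00065) = 11.8272, ln(12.0/0.00065) = 9.8234
V₂ = 14.5 × 11.8272/9.8234 = 14.5 × 1.2040 = 17.4576 m/s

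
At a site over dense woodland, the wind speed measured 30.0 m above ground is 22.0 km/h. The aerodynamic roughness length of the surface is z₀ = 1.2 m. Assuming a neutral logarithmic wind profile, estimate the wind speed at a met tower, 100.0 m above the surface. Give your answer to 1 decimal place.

30.2 km/h

Log law: V(z) ∝ ln(z/z₀), so V₂/V₁ = ln(z₂/z₀) / ln(z₁/z₀).
ln(100.0/1.2) = 4.4228, ln(30.0/1.2) = 3.2189
V₂ = 22.0 × 4.4228/3.2189 = 22.0 × 1.3740 = 30.2288 km/h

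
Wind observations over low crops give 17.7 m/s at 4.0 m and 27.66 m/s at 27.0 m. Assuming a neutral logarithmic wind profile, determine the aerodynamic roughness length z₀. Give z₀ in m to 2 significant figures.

Log law: V(z) ∝ ln(z/z₀). With r = V₁/V₂ = 17.7/27.66 = 0.63991,
r · ln(z₂/z₀) = ln(z₁/z₀) ⇒ ln z₀ = (ln z₁ − r·ln z₂)/(1 − r)
ln z₀ = (1.38629 − 0.63991×3.29584) / 0.36009 = -2.0072
z₀ = exp(-2.0072) = 0.1344 m

z₀ ≈ 0.13 m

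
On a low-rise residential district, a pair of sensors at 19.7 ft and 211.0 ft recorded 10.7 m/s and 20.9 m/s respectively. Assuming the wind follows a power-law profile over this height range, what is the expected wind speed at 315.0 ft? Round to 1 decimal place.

First find α: α = ln(V₂/V₁)/ln(z₂/z₁) = ln(20.9/10.7)/ln(211.0/19.7) = 0.66951/2.37124 = 0.2823
Extrapolate from 211.0 ft to 315.0 ft: V₃ = 20.9 × (315.0/211.0)^0.2823 = 20.9 × 1.1198 = 23.4036 m/s

23.4 m/s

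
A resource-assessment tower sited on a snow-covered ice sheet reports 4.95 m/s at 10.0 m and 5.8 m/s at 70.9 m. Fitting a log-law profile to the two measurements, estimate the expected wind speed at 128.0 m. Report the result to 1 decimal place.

Log law: V ∝ ln(z/z₀). From the pair, with r = V₁/V₂ = 0.85345,
ln z₀ = (ln z₁ − r·ln z₂)/(1 − r) = (2.3026 − 0.85345×4.2613)/0.14655 = -9.1039 → z₀ = 0.0001112 m
V₃ = V₁ · ln(z₃/z₀)/ln(z₁/z₀) = 4.95 × 13.9559/11.4065 = 6.0564 m/s

6.1 m/s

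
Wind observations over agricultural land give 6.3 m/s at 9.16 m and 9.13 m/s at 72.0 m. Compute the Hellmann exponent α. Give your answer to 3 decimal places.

α ≈ 0.180

Power law: V₂/V₁ = (z₂/z₁)^α ⇒ α = ln(V₂/V₁) / ln(z₂/z₁)
α = ln(9.13/6.3) / ln(72.0/9.16) = ln(1.4492) / ln(7.8603)
  = 0.37102 / 2.06182 = 0.17995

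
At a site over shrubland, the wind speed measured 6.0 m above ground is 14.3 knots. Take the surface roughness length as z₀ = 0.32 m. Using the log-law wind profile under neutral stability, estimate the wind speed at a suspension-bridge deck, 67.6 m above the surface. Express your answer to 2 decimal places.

Log law: V(z) ∝ ln(z/z₀), so V₂/V₁ = ln(z₂/z₀) / ln(z₁/z₀).
ln(67.6/0.32) = 5.3530, ln(6.0/0.32) = 2.9312
V₂ = 14.3 × 5.3530/2.9312 = 14.3 × 1.8262 = 26.1151 knots

26.12 knots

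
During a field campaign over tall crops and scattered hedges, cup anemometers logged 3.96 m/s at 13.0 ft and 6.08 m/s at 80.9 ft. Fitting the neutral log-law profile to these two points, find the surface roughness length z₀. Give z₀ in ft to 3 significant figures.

Log law: V(z) ∝ ln(z/z₀). With r = V₁/V₂ = 3.96/6.08 = 0.65132,
r · ln(z₂/z₀) = ln(z₁/z₀) ⇒ ln z₀ = (ln z₁ − r·ln z₂)/(1 − r)
ln z₀ = (2.56495 − 0.65132×4.39321) / 0.34868 = -0.8501
z₀ = exp(-0.8501) = 0.4274 ft

z₀ ≈ 0.427 ft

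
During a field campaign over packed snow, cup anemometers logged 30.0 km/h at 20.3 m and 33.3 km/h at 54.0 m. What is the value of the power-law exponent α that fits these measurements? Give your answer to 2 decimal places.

α ≈ 0.11

Power law: V₂/V₁ = (z₂/z₁)^α ⇒ α = ln(V₂/V₁) / ln(z₂/z₁)
α = ln(33.3/30.0) / ln(54.0/20.3) = ln(1.1100) / ln(2.6601)
  = 0.10436 / 0.97836 = 0.10667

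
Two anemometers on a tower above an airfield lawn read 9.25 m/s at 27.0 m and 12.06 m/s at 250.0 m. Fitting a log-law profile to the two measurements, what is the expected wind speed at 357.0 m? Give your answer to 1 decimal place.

12.5 m/s

Log law: V ∝ ln(z/z₀). From the pair, with r = V₁/V₂ = 0.76700,
ln z₀ = (ln z₁ − r·ln z₂)/(1 − r) = (3.2958 − 0.76700×5.5215)/0.23300 = -4.0305 → z₀ = 0.01777 m
V₃ = V₁ · ln(z₃/z₀)/ln(z₁/z₀) = 9.25 × 9.9082/7.3263 = 12.5098 m/s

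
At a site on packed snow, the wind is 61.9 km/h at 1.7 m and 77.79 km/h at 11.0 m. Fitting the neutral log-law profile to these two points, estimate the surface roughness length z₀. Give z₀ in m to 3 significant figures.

Log law: V(z) ∝ ln(z/z₀). With r = V₁/V₂ = 61.9/77.79 = 0.79573,
r · ln(z₂/z₀) = ln(z₁/z₀) ⇒ ln z₀ = (ln z₁ − r·ln z₂)/(1 − r)
ln z₀ = (0.53063 − 0.79573×2.39790) / 0.20427 = -6.7434
z₀ = exp(-6.7434) = 0.001179 m

z₀ ≈ 0.00118 m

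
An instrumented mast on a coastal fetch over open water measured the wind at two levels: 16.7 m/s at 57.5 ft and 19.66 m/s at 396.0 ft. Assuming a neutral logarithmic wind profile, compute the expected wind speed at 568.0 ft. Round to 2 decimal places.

20.21 m/s

Log law: V ∝ ln(z/z₀). From the pair, with r = V₁/V₂ = 0.84944,
ln z₀ = (ln z₁ − r·ln z₂)/(1 − r) = (4.0518 − 0.84944×5.9814)/0.15056 = -6.8350 → z₀ = 0.001075 ft
V₃ = V₁ · ln(z₃/z₀)/ln(z₁/z₀) = 16.7 × 13.1771/10.8868 = 20.2133 m/s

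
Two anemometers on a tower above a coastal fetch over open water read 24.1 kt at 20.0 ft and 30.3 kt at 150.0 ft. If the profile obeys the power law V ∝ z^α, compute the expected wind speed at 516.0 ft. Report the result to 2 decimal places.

First find α: α = ln(V₂/V₁)/ln(z₂/z₁) = ln(30.3/24.1)/ln(150.0/20.0) = 0.22894/2.01490 = 0.1136
Extrapolate from 150.0 ft to 516.0 ft: V₃ = 30.3 × (516.0/150.0)^0.1136 = 30.3 × 1.1507 = 34.8664 kt

34.87 kt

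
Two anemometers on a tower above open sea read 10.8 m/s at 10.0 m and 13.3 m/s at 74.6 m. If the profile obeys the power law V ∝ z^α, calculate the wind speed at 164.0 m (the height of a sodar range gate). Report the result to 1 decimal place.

First find α: α = ln(V₂/V₁)/ln(z₂/z₁) = ln(13.3/10.8)/ln(74.6/10.0) = 0.20822/2.00956 = 0.1036
Extrapolate from 74.6 m to 164.0 m: V₃ = 13.3 × (164.0/74.6)^0.1036 = 13.3 × 1.0850 = 14.4311 m/s

14.4 m/s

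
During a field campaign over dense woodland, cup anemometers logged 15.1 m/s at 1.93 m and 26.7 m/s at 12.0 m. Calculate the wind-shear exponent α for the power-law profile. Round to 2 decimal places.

α ≈ 0.31

Power law: V₂/V₁ = (z₂/z₁)^α ⇒ α = ln(V₂/V₁) / ln(z₂/z₁)
α = ln(26.7/15.1) / ln(12.0/1.93) = ln(1.7682) / ln(6.2176)
  = 0.56997 / 1.82739 = 0.31190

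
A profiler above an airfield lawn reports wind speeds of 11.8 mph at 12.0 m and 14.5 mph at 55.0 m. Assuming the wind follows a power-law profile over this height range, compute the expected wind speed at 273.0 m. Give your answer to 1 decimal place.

18.0 mph

First find α: α = ln(V₂/V₁)/ln(z₂/z₁) = ln(14.5/11.8)/ln(55.0/12.0) = 0.20605/1.52243 = 0.1353
Extrapolate from 55.0 m to 273.0 m: V₃ = 14.5 × (273.0/55.0)^0.1353 = 14.5 × 1.2421 = 18.0111 mph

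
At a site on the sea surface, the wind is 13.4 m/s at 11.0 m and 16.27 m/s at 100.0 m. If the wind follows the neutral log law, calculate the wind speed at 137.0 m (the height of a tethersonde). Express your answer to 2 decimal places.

Log law: V ∝ ln(z/z₀). From the pair, with r = V₁/V₂ = 0.82360,
ln z₀ = (ln z₁ − r·ln z₂)/(1 − r) = (2.3979 − 0.82360×4.6052)/0.17640 = -7.9078 → z₀ = 0.0003678 m
V₃ = V₁ · ln(z₃/z₀)/ln(z₁/z₀) = 13.4 × 12.8278/10.3057 = 16.6793 m/s

16.68 m/s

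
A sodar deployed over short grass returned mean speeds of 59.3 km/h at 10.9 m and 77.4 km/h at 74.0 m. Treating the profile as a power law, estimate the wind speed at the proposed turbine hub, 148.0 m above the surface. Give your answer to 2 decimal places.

First find α: α = ln(V₂/V₁)/ln(z₂/z₁) = ln(77.4/59.3)/ln(74.0/10.9) = 0.26638/1.91530 = 0.1391
Extrapolate from 74.0 m to 148.0 m: V₃ = 77.4 × (148.0/74.0)^0.1391 = 77.4 × 1.1012 = 85.2330 km/h

85.23 km/h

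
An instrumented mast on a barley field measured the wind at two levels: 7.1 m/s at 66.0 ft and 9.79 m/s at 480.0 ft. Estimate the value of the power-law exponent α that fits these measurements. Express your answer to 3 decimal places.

Power law: V₂/V₁ = (z₂/z₁)^α ⇒ α = ln(V₂/V₁) / ln(z₂/z₁)
α = ln(9.79/7.1) / ln(480.0/66.0) = ln(1.3789) / ln(7.2727)
  = 0.32127 / 1.98413 = 0.16192

α ≈ 0.162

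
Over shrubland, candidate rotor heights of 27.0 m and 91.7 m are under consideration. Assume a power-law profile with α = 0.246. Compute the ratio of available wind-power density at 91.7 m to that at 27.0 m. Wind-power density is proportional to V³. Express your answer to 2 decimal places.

2.47

Speed ratio: V_B/V_A = (z_B/z_A)^α = (91.7/27.0)^0.246 = (3.3963)^0.246 = 1.35091
Power-density ratio: P_B/P_A = (V_B/V_A)³ = (1.35091)³ = 2.46537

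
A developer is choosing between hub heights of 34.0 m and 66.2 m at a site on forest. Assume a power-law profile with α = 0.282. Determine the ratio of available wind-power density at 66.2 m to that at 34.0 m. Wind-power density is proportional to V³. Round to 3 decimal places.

Speed ratio: V_B/V_A = (z_B/z_A)^α = (66.2/34.0)^0.282 = (1.9471)^0.282 = 1.20672
Power-density ratio: P_B/P_A = (V_B/V_A)³ = (1.20672)³ = 1.75717

1.757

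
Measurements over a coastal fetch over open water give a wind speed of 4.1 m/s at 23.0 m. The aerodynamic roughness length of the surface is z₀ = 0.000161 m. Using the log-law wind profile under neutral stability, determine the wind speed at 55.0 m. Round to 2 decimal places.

4.40 m/s

Log law: V(z) ∝ ln(z/z₀), so V₂/V₁ = ln(z₂/z₀) / ln(z₁/z₀).
ln(55.0/0.000161) = 12.7414, ln(23.0/0.000161) = 11.8696
V₂ = 4.1 × 12.7414/11.8696 = 4.1 × 1.0735 = 4.4012 m/s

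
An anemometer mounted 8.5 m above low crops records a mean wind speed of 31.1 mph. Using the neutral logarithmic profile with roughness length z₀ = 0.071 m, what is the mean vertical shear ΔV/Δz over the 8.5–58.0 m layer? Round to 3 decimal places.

0.252 mph/m

Log law: V₂ = V₁ · ln(z₂/z₀)/ln(z₁/z₀) = 31.1 × 6.7055/4.7851 = 43.5811 mph
ΔV/Δz = (43.5811 − 31.1)/(58.0 − 8.5) = 12.4811/49.5000 = 0.25214 mph/m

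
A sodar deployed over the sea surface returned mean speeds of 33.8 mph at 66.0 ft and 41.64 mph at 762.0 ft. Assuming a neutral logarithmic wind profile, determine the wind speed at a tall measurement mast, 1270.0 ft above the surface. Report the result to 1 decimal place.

Log law: V ∝ ln(z/z₀). From the pair, with r = V₁/V₂ = 0.81172,
ln z₀ = (ln z₁ − r·ln z₂)/(1 − r) = (4.1897 − 0.81172×6.6359)/0.18828 = -6.3569 → z₀ = 0.001735 ft
V₃ = V₁ · ln(z₃/z₀)/ln(z₁/z₀) = 33.8 × 13.5036/10.5465 = 43.2771 mph

43.3 mph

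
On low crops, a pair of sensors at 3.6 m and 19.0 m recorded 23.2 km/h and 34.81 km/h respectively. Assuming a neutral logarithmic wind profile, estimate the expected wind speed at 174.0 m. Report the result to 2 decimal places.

50.27 km/h

Log law: V ∝ ln(z/z₀). From the pair, with r = V₁/V₂ = 0.66648,
ln z₀ = (ln z₁ − r·ln z₂)/(1 − r) = (1.2809 − 0.66648×2.9444)/0.33352 = -2.0432 → z₀ = 0.1296 m
V₃ = V₁ · ln(z₃/z₀)/ln(z₁/z₀) = 23.2 × 7.2023/3.3241 = 50.2663 km/h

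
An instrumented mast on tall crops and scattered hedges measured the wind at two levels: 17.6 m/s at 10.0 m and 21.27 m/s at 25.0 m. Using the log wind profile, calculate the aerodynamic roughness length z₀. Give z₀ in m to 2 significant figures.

Log law: V(z) ∝ ln(z/z₀). With r = V₁/V₂ = 17.6/21.27 = 0.82746,
r · ln(z₂/z₀) = ln(z₁/z₀) ⇒ ln z₀ = (ln z₁ − r·ln z₂)/(1 − r)
ln z₀ = (2.30259 − 0.82746×3.21888) / 0.17254 = -2.0916
z₀ = exp(-2.0916) = 0.1235 m

z₀ ≈ 0.12 m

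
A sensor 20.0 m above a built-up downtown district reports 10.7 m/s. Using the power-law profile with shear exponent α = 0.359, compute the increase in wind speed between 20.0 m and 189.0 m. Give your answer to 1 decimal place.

Power law: V₂ = V₁ · (z₂/z₁)^α = 10.7 × (9.4500)^0.359 = 23.9642 m/s
ΔV = 23.9642 − 10.7 = 13.2642 m/s

13.3 m/s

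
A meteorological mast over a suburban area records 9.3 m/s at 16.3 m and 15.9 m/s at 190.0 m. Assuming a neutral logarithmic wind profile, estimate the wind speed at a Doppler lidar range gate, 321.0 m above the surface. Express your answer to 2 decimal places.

Log law: V ∝ ln(z/z₀). From the pair, with r = V₁/V₂ = 0.58491,
ln z₀ = (ln z₁ − r·ln z₂)/(1 − r) = (2.7912 − 0.58491×5.2470)/0.41509 = -0.6694 → z₀ = 0.5120 m
V₃ = V₁ · ln(z₃/z₀)/ln(z₁/z₀) = 9.3 × 6.4408/3.4605 = 17.3093 m/s

17.31 m/s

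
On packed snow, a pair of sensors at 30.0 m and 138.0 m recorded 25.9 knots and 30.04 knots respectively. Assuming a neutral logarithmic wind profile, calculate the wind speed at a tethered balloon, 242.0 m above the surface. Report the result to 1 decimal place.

Log law: V ∝ ln(z/z₀). From the pair, with r = V₁/V₂ = 0.86218,
ln z₀ = (ln z₁ − r·ln z₂)/(1 − r) = (3.4012 − 0.86218×4.9273)/0.13782 = -6.1459 → z₀ = 0.002142 m
V₃ = V₁ · ln(z₃/z₀)/ln(z₁/z₀) = 25.9 × 11.6348/9.5471 = 31.5638 knots

31.6 knots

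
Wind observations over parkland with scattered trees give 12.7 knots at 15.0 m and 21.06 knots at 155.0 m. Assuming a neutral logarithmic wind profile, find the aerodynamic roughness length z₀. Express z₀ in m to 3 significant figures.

z₀ ≈ 0.432 m

Log law: V(z) ∝ ln(z/z₀). With r = V₁/V₂ = 12.7/21.06 = 0.60304,
r · ln(z₂/z₀) = ln(z₁/z₀) ⇒ ln z₀ = (ln z₁ − r·ln z₂)/(1 − r)
ln z₀ = (2.70805 − 0.60304×5.04343) / 0.39696 = -0.8397
z₀ = exp(-0.8397) = 0.4318 m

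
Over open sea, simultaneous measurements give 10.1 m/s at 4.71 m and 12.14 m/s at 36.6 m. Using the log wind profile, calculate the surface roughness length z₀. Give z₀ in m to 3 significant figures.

Log law: V(z) ∝ ln(z/z₀). With r = V₁/V₂ = 10.1/12.14 = 0.83196,
r · ln(z₂/z₀) = ln(z₁/z₀) ⇒ ln z₀ = (ln z₁ − r·ln z₂)/(1 − r)
ln z₀ = (1.54969 − 0.83196×3.60005) / 0.16804 = -8.6016
z₀ = exp(-8.6016) = 0.0001838 m

z₀ ≈ 0.000184 m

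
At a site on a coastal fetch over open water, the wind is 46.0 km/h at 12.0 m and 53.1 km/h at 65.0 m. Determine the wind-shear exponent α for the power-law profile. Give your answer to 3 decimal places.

Power law: V₂/V₁ = (z₂/z₁)^α ⇒ α = ln(V₂/V₁) / ln(z₂/z₁)
α = ln(53.1/46.0) / ln(65.0/12.0) = ln(1.1543) / ln(5.4167)
  = 0.14354 / 1.68948 = 0.08496

α ≈ 0.085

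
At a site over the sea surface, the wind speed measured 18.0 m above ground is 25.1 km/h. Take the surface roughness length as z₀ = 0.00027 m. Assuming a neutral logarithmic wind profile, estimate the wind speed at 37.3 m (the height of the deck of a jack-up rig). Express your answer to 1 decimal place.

26.7 km/h

Log law: V(z) ∝ ln(z/z₀), so V₂/V₁ = ln(z₂/z₀) / ln(z₁/z₀).
ln(37.3/0.00027) = 11.8361, ln(18.0/0.00027) = 11.1075
V₂ = 25.1 × 11.8361/11.1075 = 25.1 × 1.0656 = 26.7465 km/h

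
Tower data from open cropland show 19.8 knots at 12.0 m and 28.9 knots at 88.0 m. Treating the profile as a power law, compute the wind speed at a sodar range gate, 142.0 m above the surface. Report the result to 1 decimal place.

First find α: α = ln(V₂/V₁)/ln(z₂/z₁) = ln(28.9/19.8)/ln(88.0/12.0) = 0.37816/1.99243 = 0.1898
Extrapolate from 88.0 m to 142.0 m: V₃ = 28.9 × (142.0/88.0)^0.1898 = 28.9 × 1.0951 = 31.6475 knots

31.6 knots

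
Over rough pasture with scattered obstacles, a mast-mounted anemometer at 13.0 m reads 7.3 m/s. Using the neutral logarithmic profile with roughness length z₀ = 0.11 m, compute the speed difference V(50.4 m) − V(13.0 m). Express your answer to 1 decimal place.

2.1 m/s

Log law: V₂ = V₁ · ln(z₂/z₀)/ln(z₁/z₀) = 7.3 × 6.1273/4.7722 = 9.3728 m/s
ΔV = 9.3728 − 7.3 = 2.0728 m/s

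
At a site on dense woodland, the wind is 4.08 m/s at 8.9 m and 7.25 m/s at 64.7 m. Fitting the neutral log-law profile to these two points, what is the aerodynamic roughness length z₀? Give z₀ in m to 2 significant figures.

z₀ ≈ 0.69 m

Log law: V(z) ∝ ln(z/z₀). With r = V₁/V₂ = 4.08/7.25 = 0.56276,
r · ln(z₂/z₀) = ln(z₁/z₀) ⇒ ln z₀ = (ln z₁ − r·ln z₂)/(1 − r)
ln z₀ = (2.18605 − 0.56276×4.16976) / 0.43724 = -0.3671
z₀ = exp(-0.3671) = 0.6927 m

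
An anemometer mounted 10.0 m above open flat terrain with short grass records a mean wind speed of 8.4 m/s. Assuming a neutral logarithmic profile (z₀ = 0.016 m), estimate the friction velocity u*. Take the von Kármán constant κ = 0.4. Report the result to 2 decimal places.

u* ≈ 0.52 m/s

Log law: V(z) = (u*/κ) · ln(z/z₀) ⇒ u* = κ · V / ln(z/z₀)
u* = 0.4 × 8.4 / ln(10.0/0.016) = 0.4 × 8.4 / 6.4378
   = 3.3600 / 6.4378 = 0.5219 m/s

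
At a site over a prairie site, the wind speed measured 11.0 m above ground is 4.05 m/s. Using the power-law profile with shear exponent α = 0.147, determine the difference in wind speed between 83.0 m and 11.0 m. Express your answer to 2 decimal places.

1.40 m/s

Power law: V₂ = V₁ · (z₂/z₁)^α = 4.05 × (7.5455)^0.147 = 5.4510 m/s
ΔV = 5.4510 − 4.05 = 1.4010 m/s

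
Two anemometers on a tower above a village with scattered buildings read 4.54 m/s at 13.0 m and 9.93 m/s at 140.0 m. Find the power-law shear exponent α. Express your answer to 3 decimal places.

Power law: V₂/V₁ = (z₂/z₁)^α ⇒ α = ln(V₂/V₁) / ln(z₂/z₁)
α = ln(9.93/4.54) / ln(140.0/13.0) = ln(2.1872) / ln(10.7692)
  = 0.78263 / 2.37669 = 0.32930

α ≈ 0.329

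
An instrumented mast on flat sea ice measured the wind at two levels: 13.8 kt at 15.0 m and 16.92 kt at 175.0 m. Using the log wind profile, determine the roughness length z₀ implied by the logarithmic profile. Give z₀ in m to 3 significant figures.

z₀ ≈ 0.000286 m

Log law: V(z) ∝ ln(z/z₀). With r = V₁/V₂ = 13.8/16.92 = 0.81560,
r · ln(z₂/z₀) = ln(z₁/z₀) ⇒ ln z₀ = (ln z₁ − r·ln z₂)/(1 − r)
ln z₀ = (2.70805 − 0.81560×5.16479) / 0.18440 = -8.1583
z₀ = exp(-8.1583) = 0.0002864 m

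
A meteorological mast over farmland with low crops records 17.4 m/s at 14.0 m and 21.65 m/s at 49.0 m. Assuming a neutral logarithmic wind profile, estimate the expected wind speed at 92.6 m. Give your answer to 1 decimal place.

23.8 m/s

Log law: V ∝ ln(z/z₀). From the pair, with r = V₁/V₂ = 0.80370,
ln z₀ = (ln z₁ − r·ln z₂)/(1 − r) = (2.6391 − 0.80370×3.8918)/0.19630 = -2.4899 → z₀ = 0.08292 m
V₃ = V₁ · ln(z₃/z₀)/ln(z₁/z₀) = 17.4 × 7.0182/5.1290 = 23.8092 m/s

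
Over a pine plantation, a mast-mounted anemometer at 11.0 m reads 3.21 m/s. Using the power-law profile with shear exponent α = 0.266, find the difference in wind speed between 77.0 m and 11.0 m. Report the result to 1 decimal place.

2.2 m/s

Power law: V₂ = V₁ · (z₂/z₁)^α = 3.21 × (7.0000)^0.266 = 5.3864 m/s
ΔV = 5.3864 − 3.21 = 2.1764 m/s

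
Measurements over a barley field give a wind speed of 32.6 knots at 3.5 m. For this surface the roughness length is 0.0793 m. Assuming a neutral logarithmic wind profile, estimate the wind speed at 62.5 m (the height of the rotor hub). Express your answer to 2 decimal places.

57.41 knots

Log law: V(z) ∝ ln(z/z₀), so V₂/V₁ = ln(z₂/z₀) / ln(z₁/z₀).
ln(62.5/0.0793) = 6.6697, ln(3.5/0.0793) = 3.7873
V₂ = 32.6 × 6.6697/3.7873 = 32.6 × 1.7611 = 57.4110 knots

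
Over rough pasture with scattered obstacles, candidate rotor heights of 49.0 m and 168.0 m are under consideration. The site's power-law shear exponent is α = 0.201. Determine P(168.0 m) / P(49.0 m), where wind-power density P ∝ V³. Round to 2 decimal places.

2.10

Speed ratio: V_B/V_A = (z_B/z_A)^α = (168.0/49.0)^0.201 = (3.4286)^0.201 = 1.28103
Power-density ratio: P_B/P_A = (V_B/V_A)³ = (1.28103)³ = 2.10220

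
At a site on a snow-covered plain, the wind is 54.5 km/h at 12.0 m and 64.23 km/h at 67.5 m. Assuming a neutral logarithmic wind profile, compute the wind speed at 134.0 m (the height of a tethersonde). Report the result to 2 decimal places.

68.09 km/h

Log law: V ∝ ln(z/z₀). From the pair, with r = V₁/V₂ = 0.84851,
ln z₀ = (ln z₁ − r·ln z₂)/(1 − r) = (2.4849 − 0.84851×4.2121)/0.15149 = -7.1897 → z₀ = 0.0007543 m
V₃ = V₁ · ln(z₃/z₀)/ln(z₁/z₀) = 54.5 × 12.0875/9.6746 = 68.0928 km/h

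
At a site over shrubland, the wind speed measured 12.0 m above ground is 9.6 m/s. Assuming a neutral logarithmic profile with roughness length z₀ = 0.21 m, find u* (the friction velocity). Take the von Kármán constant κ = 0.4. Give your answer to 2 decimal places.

Log law: V(z) = (u*/κ) · ln(z/z₀) ⇒ u* = κ · V / ln(z/z₀)
u* = 0.4 × 9.6 / ln(12.0/0.21) = 0.4 × 9.6 / 4.0456
   = 3.8400 / 4.0456 = 0.9492 m/s

u* ≈ 0.95 m/s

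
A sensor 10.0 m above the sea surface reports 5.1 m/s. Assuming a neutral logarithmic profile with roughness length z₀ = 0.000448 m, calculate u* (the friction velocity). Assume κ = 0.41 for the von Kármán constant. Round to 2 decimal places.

u* ≈ 0.21 m/s

Log law: V(z) = (u*/κ) · ln(z/z₀) ⇒ u* = κ · V / ln(z/z₀)
u* = 0.41 × 5.1 / ln(10.0/0.000448) = 0.41 × 5.1 / 10.0133
   = 2.0910 / 10.0133 = 0.2088 m/s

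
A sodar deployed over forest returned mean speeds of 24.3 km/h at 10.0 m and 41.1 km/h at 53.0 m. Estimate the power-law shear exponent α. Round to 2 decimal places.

α ≈ 0.32

Power law: V₂/V₁ = (z₂/z₁)^α ⇒ α = ln(V₂/V₁) / ln(z₂/z₁)
α = ln(41.1/24.3) / ln(53.0/10.0) = ln(1.6914) / ln(5.3000)
  = 0.52553 / 1.66771 = 0.31512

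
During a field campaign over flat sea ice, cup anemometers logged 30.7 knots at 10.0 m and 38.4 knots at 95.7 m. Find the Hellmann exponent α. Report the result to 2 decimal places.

Power law: V₂/V₁ = (z₂/z₁)^α ⇒ α = ln(V₂/V₁) / ln(z₂/z₁)
α = ln(38.4/30.7) / ln(95.7/10.0) = ln(1.2508) / ln(9.5700)
  = 0.22379 / 2.25863 = 0.09908

α ≈ 0.10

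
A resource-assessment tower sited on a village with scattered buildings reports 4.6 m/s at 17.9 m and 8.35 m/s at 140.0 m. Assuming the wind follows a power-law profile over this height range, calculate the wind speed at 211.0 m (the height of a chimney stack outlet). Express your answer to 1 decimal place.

9.4 m/s

First find α: α = ln(V₂/V₁)/ln(z₂/z₁) = ln(8.35/4.6)/ln(140.0/17.9) = 0.59621/2.05684 = 0.2899
Extrapolate from 140.0 m to 211.0 m: V₃ = 8.35 × (211.0/140.0)^0.2899 = 8.35 × 1.1263 = 9.4043 m/s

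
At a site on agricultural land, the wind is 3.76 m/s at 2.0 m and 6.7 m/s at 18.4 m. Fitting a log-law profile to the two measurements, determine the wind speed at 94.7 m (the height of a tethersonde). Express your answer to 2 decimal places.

8.87 m/s

Log law: V ∝ ln(z/z₀). From the pair, with r = V₁/V₂ = 0.56119,
ln z₀ = (ln z₁ − r·ln z₂)/(1 − r) = (0.6931 − 0.56119×2.9124)/0.43881 = -2.1450 → z₀ = 0.1171 m
V₃ = V₁ · ln(z₃/z₀)/ln(z₁/z₀) = 3.76 × 6.6957/2.8382 = 8.8705 m/s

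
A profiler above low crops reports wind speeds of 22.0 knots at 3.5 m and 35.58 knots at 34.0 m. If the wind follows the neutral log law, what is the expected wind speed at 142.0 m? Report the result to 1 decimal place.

Log law: V ∝ ln(z/z₀). From the pair, with r = V₁/V₂ = 0.61832,
ln z₀ = (ln z₁ − r·ln z₂)/(1 − r) = (1.2528 − 0.61832×3.5264)/0.38168 = -2.4305 → z₀ = 0.08799 m
V₃ = V₁ · ln(z₃/z₀)/ln(z₁/z₀) = 22.0 × 7.3864/3.6833 = 44.1181 knots

44.1 knots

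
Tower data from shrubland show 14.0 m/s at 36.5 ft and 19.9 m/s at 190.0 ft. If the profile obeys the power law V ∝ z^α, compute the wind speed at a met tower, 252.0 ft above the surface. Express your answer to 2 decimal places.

First find α: α = ln(V₂/V₁)/ln(z₂/z₁) = ln(19.9/14.0)/ln(190.0/36.5) = 0.35166/1.64971 = 0.2132
Extrapolate from 190.0 ft to 252.0 ft: V₃ = 19.9 × (252.0/190.0)^0.2132 = 19.9 × 1.0620 = 21.1348 m/s

21.13 m/s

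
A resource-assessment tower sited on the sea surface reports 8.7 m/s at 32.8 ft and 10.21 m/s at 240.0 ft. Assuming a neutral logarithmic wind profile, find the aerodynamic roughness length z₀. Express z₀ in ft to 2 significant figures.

z₀ ≈ 0.00034 ft

Log law: V(z) ∝ ln(z/z₀). With r = V₁/V₂ = 8.7/10.21 = 0.85211,
r · ln(z₂/z₀) = ln(z₁/z₀) ⇒ ln z₀ = (ln z₁ − r·ln z₂)/(1 − r)
ln z₀ = (3.49043 − 0.85211×5.48064) / 0.14789 = -7.9763
z₀ = exp(-7.9763) = 0.0003435 ft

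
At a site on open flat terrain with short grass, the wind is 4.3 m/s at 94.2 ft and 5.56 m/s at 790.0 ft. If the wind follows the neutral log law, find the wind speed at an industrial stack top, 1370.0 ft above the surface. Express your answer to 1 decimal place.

Log law: V ∝ ln(z/z₀). From the pair, with r = V₁/V₂ = 0.77338,
ln z₀ = (ln z₁ − r·ln z₂)/(1 − r) = (4.5454 − 0.77338×6.6720)/0.22662 = -2.7121 → z₀ = 0.06640 ft
V₃ = V₁ · ln(z₃/z₀)/ln(z₁/z₀) = 4.3 × 9.9346/7.2575 = 5.8862 m/s

5.9 m/s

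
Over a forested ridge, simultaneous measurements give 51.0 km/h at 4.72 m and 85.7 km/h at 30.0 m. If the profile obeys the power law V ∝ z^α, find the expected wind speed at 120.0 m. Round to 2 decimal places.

126.46 km/h

First find α: α = ln(V₂/V₁)/ln(z₂/z₁) = ln(85.7/51.0)/ln(30.0/4.72) = 0.51903/1.84939 = 0.2806
Extrapolate from 30.0 m to 120.0 m: V₃ = 85.7 × (120.0/30.0)^0.2806 = 85.7 × 1.4756 = 126.4584 km/h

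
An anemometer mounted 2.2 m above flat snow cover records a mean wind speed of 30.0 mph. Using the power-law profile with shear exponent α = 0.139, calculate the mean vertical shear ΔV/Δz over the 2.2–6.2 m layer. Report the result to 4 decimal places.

1.1618 mph/m

Power law: V₂ = V₁ · (z₂/z₁)^α = 30.0 × (2.8182)^0.139 = 34.6471 mph
ΔV/Δz = (34.6471 − 30.0)/(6.2 − 2.2) = 4.6471/4.0000 = 1.16178 mph/m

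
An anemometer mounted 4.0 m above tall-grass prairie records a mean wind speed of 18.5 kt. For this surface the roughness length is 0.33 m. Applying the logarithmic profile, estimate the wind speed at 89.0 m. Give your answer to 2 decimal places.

Log law: V(z) ∝ ln(z/z₀), so V₂/V₁ = ln(z₂/z₀) / ln(z₁/z₀).
ln(89.0/0.33) = 5.5973, ln(4.0/0.33) = 2.4950
V₂ = 18.5 × 5.5973/2.4950 = 18.5 × 2.2434 = 41.5037 kt

41.50 kt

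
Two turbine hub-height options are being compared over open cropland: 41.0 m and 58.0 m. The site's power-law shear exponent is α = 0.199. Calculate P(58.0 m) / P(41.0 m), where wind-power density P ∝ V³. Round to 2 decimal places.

1.23

Speed ratio: V_B/V_A = (z_B/z_A)^α = (58.0/41.0)^0.199 = (1.4146)^0.199 = 1.07147
Power-density ratio: P_B/P_A = (V_B/V_A)³ = (1.07147)³ = 1.23008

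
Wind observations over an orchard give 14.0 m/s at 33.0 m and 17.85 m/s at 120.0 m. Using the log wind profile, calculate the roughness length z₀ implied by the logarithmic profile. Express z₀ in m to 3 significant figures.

Log law: V(z) ∝ ln(z/z₀). With r = V₁/V₂ = 14.0/17.85 = 0.78431,
r · ln(z₂/z₀) = ln(z₁/z₀) ⇒ ln z₀ = (ln z₁ − r·ln z₂)/(1 − r)
ln z₀ = (3.49651 − 0.78431×4.78749) / 0.21569 = -1.1980
z₀ = exp(-1.1980) = 0.3018 m

z₀ ≈ 0.302 m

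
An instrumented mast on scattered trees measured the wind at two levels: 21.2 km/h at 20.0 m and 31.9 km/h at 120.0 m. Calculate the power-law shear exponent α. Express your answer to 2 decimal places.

α ≈ 0.23

Power law: V₂/V₁ = (z₂/z₁)^α ⇒ α = ln(V₂/V₁) / ln(z₂/z₁)
α = ln(31.9/21.2) / ln(120.0/20.0) = ln(1.5047) / ln(6.0000)
  = 0.40860 / 1.79176 = 0.22805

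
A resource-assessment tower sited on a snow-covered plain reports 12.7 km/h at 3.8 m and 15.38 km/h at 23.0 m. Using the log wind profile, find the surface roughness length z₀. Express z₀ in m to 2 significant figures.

Log law: V(z) ∝ ln(z/z₀). With r = V₁/V₂ = 12.7/15.38 = 0.82575,
r · ln(z₂/z₀) = ln(z₁/z₀) ⇒ ln z₀ = (ln z₁ − r·ln z₂)/(1 − r)
ln z₀ = (1.33500 − 0.82575×3.13549) / 0.17425 = -7.1972
z₀ = exp(-7.1972) = 0.0007487 m

z₀ ≈ 0.00075 m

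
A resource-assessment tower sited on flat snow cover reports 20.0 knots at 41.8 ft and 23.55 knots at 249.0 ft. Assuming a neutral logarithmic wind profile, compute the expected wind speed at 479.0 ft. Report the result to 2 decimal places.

Log law: V ∝ ln(z/z₀). From the pair, with r = V₁/V₂ = 0.84926,
ln z₀ = (ln z₁ − r·ln z₂)/(1 − r) = (3.7329 − 0.84926×5.5175)/0.15074 = -6.3209 → z₀ = 0.001798 ft
V₃ = V₁ · ln(z₃/z₀)/ln(z₁/z₀) = 20.0 × 12.4926/10.0538 = 24.8515 knots

24.85 knots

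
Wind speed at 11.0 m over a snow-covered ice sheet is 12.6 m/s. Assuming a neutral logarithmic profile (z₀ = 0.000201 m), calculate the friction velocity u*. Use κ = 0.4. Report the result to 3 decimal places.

Log law: V(z) = (u*/κ) · ln(z/z₀) ⇒ u* = κ · V / ln(z/z₀)
u* = 0.4 × 12.6 / ln(11.0/0.000201) = 0.4 × 12.6 / 10.9101
   = 5.0400 / 10.9101 = 0.4620 m/s

u* ≈ 0.462 m/s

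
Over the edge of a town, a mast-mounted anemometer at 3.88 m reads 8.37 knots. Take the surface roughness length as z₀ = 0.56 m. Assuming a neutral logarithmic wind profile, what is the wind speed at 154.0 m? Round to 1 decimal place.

24.3 knots

Log law: V(z) ∝ ln(z/z₀), so V₂/V₁ = ln(z₂/z₀) / ln(z₁/z₀).
ln(154.0/0.56) = 5.6168, ln(3.88/0.56) = 1.9357
V₂ = 8.37 × 5.6168/1.9357 = 8.37 × 2.9017 = 24.2876 knots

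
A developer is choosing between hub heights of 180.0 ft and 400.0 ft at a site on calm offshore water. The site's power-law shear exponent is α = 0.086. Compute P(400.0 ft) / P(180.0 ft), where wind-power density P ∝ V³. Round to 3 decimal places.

1.229

Speed ratio: V_B/V_A = (z_B/z_A)^α = (400.0/180.0)^0.086 = (2.2222)^0.086 = 1.07108
Power-density ratio: P_B/P_A = (V_B/V_A)³ = (1.07108)³ = 1.22877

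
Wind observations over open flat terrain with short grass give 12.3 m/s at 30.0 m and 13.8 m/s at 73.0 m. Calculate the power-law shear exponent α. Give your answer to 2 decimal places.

Power law: V₂/V₁ = (z₂/z₁)^α ⇒ α = ln(V₂/V₁) / ln(z₂/z₁)
α = ln(13.8/12.3) / ln(73.0/30.0) = ln(1.1220) / ln(2.4333)
  = 0.11507 / 0.88926 = 0.12940

α ≈ 0.13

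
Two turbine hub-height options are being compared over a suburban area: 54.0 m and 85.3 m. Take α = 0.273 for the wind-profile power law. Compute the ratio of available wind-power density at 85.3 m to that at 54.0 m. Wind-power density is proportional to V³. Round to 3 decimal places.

Speed ratio: V_B/V_A = (z_B/z_A)^α = (85.3/54.0)^0.273 = (1.5796)^0.273 = 1.13294
Power-density ratio: P_B/P_A = (V_B/V_A)³ = (1.13294)³ = 1.45418

1.454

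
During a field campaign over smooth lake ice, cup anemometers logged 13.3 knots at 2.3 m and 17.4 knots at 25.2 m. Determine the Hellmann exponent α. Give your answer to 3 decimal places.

α ≈ 0.112

Power law: V₂/V₁ = (z₂/z₁)^α ⇒ α = ln(V₂/V₁) / ln(z₂/z₁)
α = ln(17.4/13.3) / ln(25.2/2.3) = ln(1.3083) / ln(10.9565)
  = 0.26871 / 2.39393 = 0.11224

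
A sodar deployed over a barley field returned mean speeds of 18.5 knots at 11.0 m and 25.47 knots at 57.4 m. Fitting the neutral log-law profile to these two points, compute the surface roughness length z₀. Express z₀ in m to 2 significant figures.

Log law: V(z) ∝ ln(z/z₀). With r = V₁/V₂ = 18.5/25.47 = 0.72634,
r · ln(z₂/z₀) = ln(z₁/z₀) ⇒ ln z₀ = (ln z₁ − r·ln z₂)/(1 − r)
ln z₀ = (2.39790 − 0.72634×4.05004) / 0.27366 = -1.9873
z₀ = exp(-1.9873) = 0.1371 m

z₀ ≈ 0.14 m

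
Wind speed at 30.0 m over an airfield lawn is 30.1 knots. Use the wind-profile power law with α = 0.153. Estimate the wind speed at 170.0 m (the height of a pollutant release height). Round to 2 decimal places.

39.25 knots

Power-law profile: V₂ = V₁ · (z₂/z₁)^α
V₂ = 30.1 × (170.0/30.0)^0.153 = 30.1 × (5.6667)^0.153
    = 30.1 × 1.3039 = 39.2487 knots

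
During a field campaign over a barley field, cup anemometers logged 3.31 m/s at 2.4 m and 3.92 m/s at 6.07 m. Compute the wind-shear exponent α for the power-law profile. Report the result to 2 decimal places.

Power law: V₂/V₁ = (z₂/z₁)^α ⇒ α = ln(V₂/V₁) / ln(z₂/z₁)
α = ln(3.92/3.31) / ln(6.07/2.4) = ln(1.1843) / ln(2.5292)
  = 0.16914 / 0.92789 = 0.18229

α ≈ 0.18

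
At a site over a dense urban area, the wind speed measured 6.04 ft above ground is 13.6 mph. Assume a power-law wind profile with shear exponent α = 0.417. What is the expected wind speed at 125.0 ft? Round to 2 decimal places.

48.11 mph

Power-law profile: V₂ = V₁ · (z₂/z₁)^α
V₂ = 13.6 × (125.0/6.04)^0.417 = 13.6 × (20.6954)^0.417
    = 13.6 × 3.5377 = 48.1125 mph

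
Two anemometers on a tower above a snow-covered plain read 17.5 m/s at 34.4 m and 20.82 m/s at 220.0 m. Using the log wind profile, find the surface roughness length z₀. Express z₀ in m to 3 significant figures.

z₀ ≈ 0.00194 m

Log law: V(z) ∝ ln(z/z₀). With r = V₁/V₂ = 17.5/20.82 = 0.84054,
r · ln(z₂/z₀) = ln(z₁/z₀) ⇒ ln z₀ = (ln z₁ − r·ln z₂)/(1 − r)
ln z₀ = (3.53806 − 0.84054×5.39363) / 0.15946 = -6.2428
z₀ = exp(-6.2428) = 0.001944 m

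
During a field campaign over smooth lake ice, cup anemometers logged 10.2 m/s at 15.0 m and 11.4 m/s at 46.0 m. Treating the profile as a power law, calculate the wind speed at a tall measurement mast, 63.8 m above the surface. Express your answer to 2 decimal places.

First find α: α = ln(V₂/V₁)/ln(z₂/z₁) = ln(11.4/10.2)/ln(46.0/15.0) = 0.11123/1.12059 = 0.0993
Extrapolate from 46.0 m to 63.8 m: V₃ = 11.4 × (63.8/46.0)^0.0993 = 11.4 × 1.0330 = 11.7762 m/s

11.78 m/s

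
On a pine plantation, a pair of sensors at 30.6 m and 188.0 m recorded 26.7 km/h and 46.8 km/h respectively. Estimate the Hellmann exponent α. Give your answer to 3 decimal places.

α ≈ 0.309

Power law: V₂/V₁ = (z₂/z₁)^α ⇒ α = ln(V₂/V₁) / ln(z₂/z₁)
α = ln(46.8/26.7) / ln(188.0/30.6) = ln(1.7528) / ln(6.1438)
  = 0.56122 / 1.81544 = 0.30914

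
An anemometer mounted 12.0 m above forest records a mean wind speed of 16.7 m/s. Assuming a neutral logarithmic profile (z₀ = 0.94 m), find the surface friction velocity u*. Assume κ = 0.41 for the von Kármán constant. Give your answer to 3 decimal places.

Log law: V(z) = (u*/κ) · ln(z/z₀) ⇒ u* = κ · V / ln(z/z₀)
u* = 0.41 × 16.7 / ln(12.0/0.94) = 0.41 × 16.7 / 2.5468
   = 6.8470 / 2.5468 = 2.6885 m/s

u* ≈ 2.688 m/s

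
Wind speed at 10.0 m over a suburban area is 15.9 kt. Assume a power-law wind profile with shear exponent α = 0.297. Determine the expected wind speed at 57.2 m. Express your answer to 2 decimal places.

26.69 kt

Power-law profile: V₂ = V₁ · (z₂/z₁)^α
V₂ = 15.9 × (57.2/10.0)^0.297 = 15.9 × (5.7200)^0.297
    = 15.9 × 1.6786 = 26.6897 kt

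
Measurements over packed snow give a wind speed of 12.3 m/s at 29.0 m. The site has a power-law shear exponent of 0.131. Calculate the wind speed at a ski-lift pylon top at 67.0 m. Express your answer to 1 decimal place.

13.7 m/s

Power-law profile: V₂ = V₁ · (z₂/z₁)^α
V₂ = 12.3 × (67.0/29.0)^0.131 = 12.3 × (2.3103)^0.131
    = 12.3 × 1.1159 = 13.7261 m/s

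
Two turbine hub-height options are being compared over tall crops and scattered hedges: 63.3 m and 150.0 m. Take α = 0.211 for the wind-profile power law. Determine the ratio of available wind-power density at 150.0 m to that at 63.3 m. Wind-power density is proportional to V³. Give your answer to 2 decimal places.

Speed ratio: V_B/V_A = (z_B/z_A)^α = (150.0/63.3)^0.211 = (2.3697)^0.211 = 1.19966
Power-density ratio: P_B/P_A = (V_B/V_A)³ = (1.19966)³ = 1.72654

1.73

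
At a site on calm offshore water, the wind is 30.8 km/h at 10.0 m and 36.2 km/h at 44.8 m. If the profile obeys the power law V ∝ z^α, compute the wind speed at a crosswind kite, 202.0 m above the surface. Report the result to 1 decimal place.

First find α: α = ln(V₂/V₁)/ln(z₂/z₁) = ln(36.2/30.8)/ln(44.8/10.0) = 0.16154/1.49962 = 0.1077
Extrapolate from 44.8 m to 202.0 m: V₃ = 36.2 × (202.0/44.8)^0.1077 = 36.2 × 1.1761 = 42.5763 km/h

42.6 km/h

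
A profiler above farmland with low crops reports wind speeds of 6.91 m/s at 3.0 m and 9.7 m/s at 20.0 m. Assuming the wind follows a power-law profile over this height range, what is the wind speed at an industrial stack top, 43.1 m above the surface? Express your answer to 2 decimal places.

11.13 m/s

First find α: α = ln(V₂/V₁)/ln(z₂/z₁) = ln(9.7/6.91)/ln(20.0/3.0) = 0.33916/1.89712 = 0.1788
Extrapolate from 20.0 m to 43.1 m: V₃ = 9.7 × (43.1/20.0)^0.1788 = 9.7 × 1.1471 = 11.1271 m/s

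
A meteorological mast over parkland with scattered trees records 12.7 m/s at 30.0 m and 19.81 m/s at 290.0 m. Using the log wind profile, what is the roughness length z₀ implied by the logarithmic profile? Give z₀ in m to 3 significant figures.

Log law: V(z) ∝ ln(z/z₀). With r = V₁/V₂ = 12.7/19.81 = 0.64109,
r · ln(z₂/z₀) = ln(z₁/z₀) ⇒ ln z₀ = (ln z₁ − r·ln z₂)/(1 − r)
ln z₀ = (3.40120 − 0.64109×5.66988) / 0.35891 = -0.6512
z₀ = exp(-0.6512) = 0.5214 m

z₀ ≈ 0.521 m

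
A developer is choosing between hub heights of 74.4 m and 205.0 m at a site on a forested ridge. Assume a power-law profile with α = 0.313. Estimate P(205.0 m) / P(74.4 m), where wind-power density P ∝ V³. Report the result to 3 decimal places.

2.590

Speed ratio: V_B/V_A = (z_B/z_A)^α = (205.0/74.4)^0.313 = (2.7554)^0.313 = 1.37334
Power-density ratio: P_B/P_A = (V_B/V_A)³ = (1.37334)³ = 2.59018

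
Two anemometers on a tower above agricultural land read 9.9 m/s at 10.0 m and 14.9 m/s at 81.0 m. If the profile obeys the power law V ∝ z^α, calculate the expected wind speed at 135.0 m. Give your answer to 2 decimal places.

First find α: α = ln(V₂/V₁)/ln(z₂/z₁) = ln(14.9/9.9)/ln(81.0/10.0) = 0.40883/2.09186 = 0.1954
Extrapolate from 81.0 m to 135.0 m: V₃ = 14.9 × (135.0/81.0)^0.1954 = 14.9 × 1.1050 = 16.4643 m/s

16.46 m/s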